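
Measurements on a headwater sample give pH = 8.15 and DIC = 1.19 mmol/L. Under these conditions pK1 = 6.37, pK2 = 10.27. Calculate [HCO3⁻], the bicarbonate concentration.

[HCO3⁻] = 1.16 mmol/L

α₁ = 1 / (1 + [H⁺]/K1 + K2/[H⁺]) = 1 / (1 + 10^-1.78 + 10^-2.12)
   = 1 / (1 + 0.016596 + 0.0075858) = 1/1.0242 = 0.9764
[HCO3⁻] = α₁ × DIC = 0.9764 × 1.19 = 1.16 mmol/L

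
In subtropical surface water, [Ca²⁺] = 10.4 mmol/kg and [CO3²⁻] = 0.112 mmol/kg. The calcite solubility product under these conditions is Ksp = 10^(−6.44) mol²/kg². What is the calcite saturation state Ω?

Ksp = 10^(−6.44) = 3.631×10^-7
Ω = [Ca²⁺][CO3²⁻]/Ksp = (10.4×10^-3)(0.112×10^-3) / 3.631×10^-7 = 3.21

Ω = 3.21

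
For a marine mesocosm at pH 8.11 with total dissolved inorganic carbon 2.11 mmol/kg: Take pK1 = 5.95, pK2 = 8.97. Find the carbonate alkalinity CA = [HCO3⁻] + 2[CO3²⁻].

CA = 2.35 mmol/kg

CA = [HCO3⁻] + 2[CO3²⁻] = (α₁ + 2α₂)·DIC
At pH 8.11: [H⁺]/K1 = 10^-2.16 = 0.0069183, K2/[H⁺] = 10^-0.86 = 0.13804
α₁ = 1/(1 + 0.0069183 + 0.13804) = 1/1.1450 = 0.8734; α₂ = α₁·K2/[H⁺] = 0.1206
α₁ + 2α₂ = 1.1145
CA = 1.1145 × 2.11 = 2.35 mmol/kg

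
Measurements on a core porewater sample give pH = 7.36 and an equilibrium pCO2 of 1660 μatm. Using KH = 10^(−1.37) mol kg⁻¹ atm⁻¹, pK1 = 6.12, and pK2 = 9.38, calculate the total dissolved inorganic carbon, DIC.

[CO2*] = KH · pCO2 = 10^(−1.37) × 1660×10^-6 = 7.081×10^-5 mol/kg
α₀ = 1/(1 + K1/[H⁺] + K1K2/[H⁺]²) = 1/(1 + 10^+1.24 + 10^-0.78) = 0.05393
DIC = [CO2*]/α₀ = 7.081×10^-5 / 0.05393 = 1.31 mmol/kg

DIC = 1.31 mmol/kg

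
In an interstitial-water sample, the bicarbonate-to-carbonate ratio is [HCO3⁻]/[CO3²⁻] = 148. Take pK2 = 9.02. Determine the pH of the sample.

pH = 6.85

From K2 = [H⁺][CO3²⁻]/[HCO3⁻]:  pH = pK2 − log₁₀([HCO3⁻]/[CO3²⁻])
log₁₀(148) = +2.170
pH = 9.02 − (+2.170) = 6.85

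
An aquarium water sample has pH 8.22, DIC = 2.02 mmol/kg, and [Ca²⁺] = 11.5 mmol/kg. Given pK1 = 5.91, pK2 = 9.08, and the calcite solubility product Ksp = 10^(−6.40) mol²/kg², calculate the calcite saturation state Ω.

Ω = 7.05

α₂ = 1 / (1 + [H⁺]/K2 + [H⁺]²/(K1K2)) = 1 / (1 + 10^+0.86 + 10^-1.45)
   = 1 / (1 + 7.2444 + 0.035481) = 1/8.2798 = 0.1208
[CO3²⁻] = α₂ × DIC = 0.1208 × 2.02 = 0.2440 mmol/kg
Ksp = 10^(−6.40) = 3.981×10^-7
Ω = [Ca²⁺][CO3²⁻]/Ksp = (11.5×10^-3)(2.440×10^-4) / 3.981×10^-7 = 7.05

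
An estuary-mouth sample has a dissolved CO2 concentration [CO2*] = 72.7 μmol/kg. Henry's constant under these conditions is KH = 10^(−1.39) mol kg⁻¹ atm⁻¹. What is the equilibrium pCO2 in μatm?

pCO2 = 1780 μatm

KH = 10^(−1.39) = 4.074×10^-2 mol kg⁻¹ atm⁻¹
pCO2 = [CO2*]/KH = 72.7×10^-6 / 4.074×10^-2 = 1.78×10^-3 atm = 1780 μatm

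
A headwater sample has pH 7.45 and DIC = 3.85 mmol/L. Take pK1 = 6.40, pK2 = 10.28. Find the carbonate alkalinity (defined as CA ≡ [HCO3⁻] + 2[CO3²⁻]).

CA = 3.54 mmol/L

CA = [HCO3⁻] + 2[CO3²⁻] = (α₁ + 2α₂)·DIC
At pH 7.45: [H⁺]/K1 = 10^-1.05 = 0.089125, K2/[H⁺] = 10^-2.83 = 0.0014791
α₁ = 1/(1 + 0.089125 + 0.0014791) = 1/1.0906 = 0.9169; α₂ = α₁·K2/[H⁺] = 0.001356
α₁ + 2α₂ = 0.9196
CA = 0.9196 × 3.85 = 3.54 mmol/L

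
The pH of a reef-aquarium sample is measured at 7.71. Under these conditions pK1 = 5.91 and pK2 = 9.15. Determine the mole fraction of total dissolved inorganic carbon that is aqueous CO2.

α₀ = 0.0151

α₀ = 1 / (1 + K1/[H⁺] + K1K2/[H⁺]²) = 1 / (1 + 10^+1.80 + 10^+0.36)
   = 1 / (1 + 63.096 + 2.2909) = 1/66.387 = 0.01506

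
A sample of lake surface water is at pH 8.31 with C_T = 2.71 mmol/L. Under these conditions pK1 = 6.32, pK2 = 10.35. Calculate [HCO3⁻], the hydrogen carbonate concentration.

α₁ = 1 / (1 + [H⁺]/K1 + K2/[H⁺]) = 1 / (1 + 10^-1.99 + 10^-2.04)
   = 1 / (1 + 0.010233 + 0.0091201) = 1/1.0194 = 0.9810
[HCO3⁻] = α₁ × DIC = 0.9810 × 2.71 = 2.66 mmol/L

[HCO3⁻] = 2.66 mmol/L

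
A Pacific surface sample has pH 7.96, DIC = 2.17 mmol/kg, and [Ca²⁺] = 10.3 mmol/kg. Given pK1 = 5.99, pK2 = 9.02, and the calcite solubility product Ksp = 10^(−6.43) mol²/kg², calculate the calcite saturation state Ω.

α₂ = 1 / (1 + [H⁺]/K2 + [H⁺]²/(K1K2)) = 1 / (1 + 10^+1.06 + 10^-0.91)
   = 1 / (1 + 11.482 + 0.12303) = 1/12.605 = 0.07934
[CO3²⁻] = α₂ × DIC = 0.07934 × 2.17 = 0.1722 mmol/kg
Ksp = 10^(−6.43) = 3.715×10^-7
Ω = [Ca²⁺][CO3²⁻]/Ksp = (10.3×10^-3)(1.722×10^-4) / 3.715×10^-7 = 4.77

Ω = 4.77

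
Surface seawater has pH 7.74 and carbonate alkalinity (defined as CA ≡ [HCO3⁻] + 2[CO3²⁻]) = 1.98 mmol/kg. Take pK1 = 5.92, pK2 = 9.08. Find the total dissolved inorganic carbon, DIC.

DIC = 1.92 mmol/kg

CA = [HCO3⁻] + 2[CO3²⁻] = (α₁ + 2α₂)·DIC
At pH 7.74: [H⁺]/K1 = 10^-1.82 = 0.015136, K2/[H⁺] = 10^-1.34 = 0.045709
α₁ = 1/(1 + 0.015136 + 0.045709) = 1/1.0608 = 0.9426; α₂ = α₁·K2/[H⁺] = 0.04309
α₁ + 2α₂ = 1.0288
DIC = CA / (α₁ + 2α₂) = 1.98 / 1.0288 = 1.92 mmol/kg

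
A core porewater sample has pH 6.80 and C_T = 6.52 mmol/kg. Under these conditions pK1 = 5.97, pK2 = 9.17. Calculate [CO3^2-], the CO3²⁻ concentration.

α₂ = 1 / (1 + [H⁺]/K2 + [H⁺]²/(K1K2)) = 1 / (1 + 10^+2.37 + 10^+1.54)
   = 1 / (1 + 234.42 + 34.674) = 1/270.10 = 0.003702
[CO3²⁻] = α₂ × DIC = 0.003702 × 6.52 = 0.0241 mmol/kg

[CO3²⁻] = 0.0241 mmol/kg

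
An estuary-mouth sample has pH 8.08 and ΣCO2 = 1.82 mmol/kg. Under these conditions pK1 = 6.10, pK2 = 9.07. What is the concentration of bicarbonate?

[HCO3⁻] = 1.64 mmol/kg

α₁ = 1 / (1 + [H⁺]/K1 + K2/[H⁺]) = 1 / (1 + 10^-1.98 + 10^-0.99)
   = 1 / (1 + 0.010471 + 0.10233) = 1/1.1128 = 0.8986
[HCO3⁻] = α₁ × DIC = 0.8986 × 1.82 = 1.64 mmol/kg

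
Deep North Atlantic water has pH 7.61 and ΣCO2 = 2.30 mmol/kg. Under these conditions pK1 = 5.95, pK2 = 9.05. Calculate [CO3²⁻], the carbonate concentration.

[CO3²⁻] = 0.0789 mmol/kg

α₂ = 1 / (1 + [H⁺]/K2 + [H⁺]²/(K1K2)) = 1 / (1 + 10^+1.44 + 10^-0.22)
   = 1 / (1 + 27.542 + 0.60256) = 1/29.145 = 0.03431
[CO3²⁻] = α₂ × DIC = 0.03431 × 2.30 = 0.0789 mmol/kg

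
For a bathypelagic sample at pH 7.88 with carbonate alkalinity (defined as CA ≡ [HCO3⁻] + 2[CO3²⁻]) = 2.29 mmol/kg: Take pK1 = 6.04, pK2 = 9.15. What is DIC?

CA = [HCO3⁻] + 2[CO3²⁻] = (α₁ + 2α₂)·DIC
At pH 7.88: [H⁺]/K1 = 10^-1.84 = 0.014454, K2/[H⁺] = 10^-1.27 = 0.053703
α₁ = 1/(1 + 0.014454 + 0.053703) = 1/1.0682 = 0.9362; α₂ = α₁·K2/[H⁺] = 0.05028
α₁ + 2α₂ = 1.0367
DIC = CA / (α₁ + 2α₂) = 2.29 / 1.0367 = 2.21 mmol/kg

DIC = 2.21 mmol/kg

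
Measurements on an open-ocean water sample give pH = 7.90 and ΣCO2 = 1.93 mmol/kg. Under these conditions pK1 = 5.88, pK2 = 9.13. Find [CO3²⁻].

[CO3²⁻] = 0.106 mmol/kg

α₂ = 1 / (1 + [H⁺]/K2 + [H⁺]²/(K1K2)) = 1 / (1 + 10^+1.23 + 10^-0.79)
   = 1 / (1 + 16.982 + 0.16218) = 1/18.145 = 0.05511
[CO3²⁻] = α₂ × DIC = 0.05511 × 1.93 = 0.106 mmol/kg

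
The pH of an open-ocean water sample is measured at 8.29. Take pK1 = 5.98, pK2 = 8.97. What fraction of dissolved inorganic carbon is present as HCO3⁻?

α₁ = 1 / (1 + [H⁺]/K1 + K2/[H⁺]) = 1 / (1 + 10^-2.31 + 10^-0.68)
   = 1 / (1 + 0.0048978 + 0.20893) = 1/1.2138 = 0.8238

α₁ = 0.824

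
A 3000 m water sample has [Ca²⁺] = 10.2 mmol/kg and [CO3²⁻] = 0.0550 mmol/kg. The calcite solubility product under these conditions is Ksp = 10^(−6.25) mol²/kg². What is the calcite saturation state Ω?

Ksp = 10^(−6.25) = 5.623×10^-7
Ω = [Ca²⁺][CO3²⁻]/Ksp = (10.2×10^-3)(0.0550×10^-3) / 5.623×10^-7 = 0.998

Ω = 0.998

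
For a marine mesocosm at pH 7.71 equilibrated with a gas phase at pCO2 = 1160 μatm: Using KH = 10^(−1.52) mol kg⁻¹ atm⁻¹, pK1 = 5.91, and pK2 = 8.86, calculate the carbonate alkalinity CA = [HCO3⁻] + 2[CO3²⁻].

[CO2*] = KH · pCO2 = 10^(−1.52) × 1160×10^-6 = 3.503×10^-5 mol/kg
α₀ = 1/(1 + K1/[H⁺] + K1K2/[H⁺]²) = 1/(1 + 10^+1.80 + 10^+0.65) = 0.01459
DIC = [CO2*]/α₀ = 3.503×10^-5 / 0.01459 = 2.402 mmol/kg
CA = (α₁ + 2α₂)·DIC = (0.9203 + 2×0.06515) × 2.402 = 2.52 mmol/kg

CA = 2.52 mmol/kg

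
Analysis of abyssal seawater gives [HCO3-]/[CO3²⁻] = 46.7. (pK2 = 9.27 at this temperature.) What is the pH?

pH = 7.60

From K2 = [H⁺][CO3²⁻]/[HCO3-]:  pH = pK2 − log₁₀([HCO3-]/[CO3²⁻])
log₁₀(46.7) = +1.669
pH = 9.27 − (+1.669) = 7.60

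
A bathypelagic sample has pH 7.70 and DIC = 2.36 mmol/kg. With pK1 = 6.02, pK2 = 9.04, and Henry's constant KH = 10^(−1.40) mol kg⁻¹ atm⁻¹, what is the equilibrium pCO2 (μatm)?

α₀ = 1 / (1 + K1/[H⁺] + K1K2/[H⁺]²) = 1 / (1 + 10^+1.68 + 10^+0.34)
   = 1 / (1 + 47.863 + 2.1878) = 1/51.051 = 0.01959
[CO2*] = α₀ × DIC = 0.01959 × 2.36 = 0.04623 mmol/kg
pCO2 = [CO2*]/KH = 4.623×10^-5 / 3.981×10^-2 = 1160 μatm

pCO2 = 1160 μatm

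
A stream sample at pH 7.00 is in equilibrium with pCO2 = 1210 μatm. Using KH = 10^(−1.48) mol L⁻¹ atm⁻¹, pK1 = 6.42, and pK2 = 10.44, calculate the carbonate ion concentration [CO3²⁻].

[CO3²⁻] = 0.0553 μmol/L

[CO2*] = KH · pCO2 = 10^(−1.48) × 1210×10^-6 = 4.007×10^-5 mol/L
α₀ = 1/(1 + K1/[H⁺] + K1K2/[H⁺]²) = 1/(1 + 10^+0.58 + 10^-2.86) = 0.2082
DIC = [CO2*]/α₀ = 4.007×10^-5 / 0.2082 = 0.1925 mmol/L
[CO3²⁻] = α₂·DIC; α₂ = 0.0002874, so [CO3²⁻] = 0.0002874 × 0.1925 = 5.53×10^-5 mmol/L = 0.0553 μmol/L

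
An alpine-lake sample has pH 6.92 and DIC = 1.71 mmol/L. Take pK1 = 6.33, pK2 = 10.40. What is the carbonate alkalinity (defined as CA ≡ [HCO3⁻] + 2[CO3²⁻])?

CA = [HCO3⁻] + 2[CO3²⁻] = (α₁ + 2α₂)·DIC
At pH 6.92: [H⁺]/K1 = 10^-0.59 = 0.25704, K2/[H⁺] = 10^-3.48 = 0.00033113
α₁ = 1/(1 + 0.25704 + 0.00033113) = 1/1.2574 = 0.7953; α₂ = α₁·K2/[H⁺] = 0.0002634
α₁ + 2α₂ = 0.7958
CA = 0.7958 × 1.71 = 1.36 mmol/L

CA = 1.36 mmol/L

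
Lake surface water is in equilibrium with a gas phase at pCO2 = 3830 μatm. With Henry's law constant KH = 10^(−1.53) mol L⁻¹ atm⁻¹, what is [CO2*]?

[CO2*] = 113 μmol/L

KH = 10^(−1.53) = 2.951×10^-2 mol L⁻¹ atm⁻¹
[CO2*] = KH · pCO2 = 2.951×10^-2 × 3830×10^-6 atm = 1.13×10^-4 mol/L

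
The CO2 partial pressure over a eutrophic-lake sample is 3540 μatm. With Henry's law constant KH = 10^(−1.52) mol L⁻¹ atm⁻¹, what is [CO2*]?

[CO2*] = 107 μmol/L

KH = 10^(−1.52) = 3.020×10^-2 mol L⁻¹ atm⁻¹
[CO2*] = KH · pCO2 = 3.020×10^-2 × 3540×10^-6 atm = 1.07×10^-4 mol/L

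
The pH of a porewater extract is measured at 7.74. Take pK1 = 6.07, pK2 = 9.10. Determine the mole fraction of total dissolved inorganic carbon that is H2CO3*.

α₀ = 1 / (1 + K1/[H⁺] + K1K2/[H⁺]²) = 1 / (1 + 10^+1.67 + 10^+0.31)
   = 1 / (1 + 46.774 + 2.0417) = 1/49.815 = 0.02007

α₀ = 0.0201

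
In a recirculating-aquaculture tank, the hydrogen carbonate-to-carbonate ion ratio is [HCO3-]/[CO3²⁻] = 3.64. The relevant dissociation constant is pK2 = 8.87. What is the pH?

From K2 = [H⁺][CO3²⁻]/[HCO3-]:  pH = pK2 − log₁₀([HCO3-]/[CO3²⁻])
log₁₀(3.64) = +0.561
pH = 8.87 − (+0.561) = 8.31

pH = 8.31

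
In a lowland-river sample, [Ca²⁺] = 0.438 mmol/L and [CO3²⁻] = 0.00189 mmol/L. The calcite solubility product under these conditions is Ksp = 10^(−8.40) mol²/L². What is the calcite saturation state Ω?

Ksp = 10^(−8.40) = 3.981×10^-9
Ω = [Ca²⁺][CO3²⁻]/Ksp = (0.438×10^-3)(0.00189×10^-3) / 3.981×10^-9 = 0.208

Ω = 0.208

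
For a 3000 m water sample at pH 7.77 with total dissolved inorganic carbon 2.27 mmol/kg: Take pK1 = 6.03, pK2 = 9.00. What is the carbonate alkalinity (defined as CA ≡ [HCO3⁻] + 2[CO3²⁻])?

CA = 2.36 mmol/kg

CA = [HCO3⁻] + 2[CO3²⁻] = (α₁ + 2α₂)·DIC
At pH 7.77: [H⁺]/K1 = 10^-1.74 = 0.018197, K2/[H⁺] = 10^-1.23 = 0.058884
α₁ = 1/(1 + 0.018197 + 0.058884) = 1/1.0771 = 0.9284; α₂ = α₁·K2/[H⁺] = 0.05467
α₁ + 2α₂ = 1.0378
CA = 1.0378 × 2.27 = 2.36 mmol/kg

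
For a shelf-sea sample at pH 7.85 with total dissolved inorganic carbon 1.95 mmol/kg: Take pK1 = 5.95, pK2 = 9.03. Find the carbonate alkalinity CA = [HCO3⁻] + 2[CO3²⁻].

CA = [HCO3⁻] + 2[CO3²⁻] = (α₁ + 2α₂)·DIC
At pH 7.85: [H⁺]/K1 = 10^-1.90 = 0.012589, K2/[H⁺] = 10^-1.18 = 0.066069
α₁ = 1/(1 + 0.012589 + 0.066069) = 1/1.0787 = 0.9271; α₂ = α₁·K2/[H⁺] = 0.06125
α₁ + 2α₂ = 1.0496
CA = 1.0496 × 1.95 = 2.05 mmol/kg

CA = 2.05 mmol/kg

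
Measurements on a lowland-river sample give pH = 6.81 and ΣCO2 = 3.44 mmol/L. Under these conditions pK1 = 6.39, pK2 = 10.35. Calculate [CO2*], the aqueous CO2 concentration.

α₀ = 1 / (1 + K1/[H⁺] + K1K2/[H⁺]²) = 1 / (1 + 10^+0.42 + 10^-3.12)
   = 1 / (1 + 2.6303 + 0.00075858) = 1/3.6310 = 0.2754
[CO2*] = α₀ × DIC = 0.2754 × 3.44 = 0.947 mmol/L

[CO2*] = 0.947 mmol/L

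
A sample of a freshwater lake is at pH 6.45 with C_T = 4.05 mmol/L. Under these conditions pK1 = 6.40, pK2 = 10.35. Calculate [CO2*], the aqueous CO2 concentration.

[CO2*] = 1.91 mmol/L

α₀ = 1 / (1 + K1/[H⁺] + K1K2/[H⁺]²) = 1 / (1 + 10^+0.05 + 10^-3.85)
   = 1 / (1 + 1.1220 + 0.00014125) = 1/2.1222 = 0.4712
[CO2*] = α₀ × DIC = 0.4712 × 4.05 = 1.91 mmol/L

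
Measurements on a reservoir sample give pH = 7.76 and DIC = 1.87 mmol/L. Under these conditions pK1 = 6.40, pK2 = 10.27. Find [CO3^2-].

[CO3²⁻] = 5.52 μmol/L

α₂ = 1 / (1 + [H⁺]/K2 + [H⁺]²/(K1K2)) = 1 / (1 + 10^+2.51 + 10^+1.15)
   = 1 / (1 + 323.59 + 14.125) = 1/338.72 = 0.002952
[CO3²⁻] = α₂ × DIC = 0.002952 × 1.87 = 0.00552 mmol/L = 5.52 μmol/L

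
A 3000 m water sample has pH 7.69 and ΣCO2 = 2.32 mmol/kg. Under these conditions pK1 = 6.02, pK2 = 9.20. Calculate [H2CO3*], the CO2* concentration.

α₀ = 1 / (1 + K1/[H⁺] + K1K2/[H⁺]²) = 1 / (1 + 10^+1.67 + 10^+0.16)
   = 1 / (1 + 46.774 + 1.4454) = 1/49.219 = 0.02032
[CO2*] = α₀ × DIC = 0.02032 × 2.32 = 0.0471 mmol/kg

[CO2*] = 0.0471 mmol/kg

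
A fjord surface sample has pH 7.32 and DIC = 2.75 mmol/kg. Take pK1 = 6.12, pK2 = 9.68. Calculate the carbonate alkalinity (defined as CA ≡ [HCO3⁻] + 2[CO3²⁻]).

CA = [HCO3⁻] + 2[CO3²⁻] = (α₁ + 2α₂)·DIC
At pH 7.32: [H⁺]/K1 = 10^-1.20 = 0.063096, K2/[H⁺] = 10^-2.36 = 0.0043652
α₁ = 1/(1 + 0.063096 + 0.0043652) = 1/1.0675 = 0.9368; α₂ = α₁·K2/[H⁺] = 0.004089
α₁ + 2α₂ = 0.9450
CA = 0.9450 × 2.75 = 2.60 mmol/kg

CA = 2.60 mmol/kg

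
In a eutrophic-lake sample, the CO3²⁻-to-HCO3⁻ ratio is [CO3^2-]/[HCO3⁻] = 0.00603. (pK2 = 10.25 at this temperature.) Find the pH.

pH = 8.03

From K2 = [H⁺][CO3^2-]/[HCO3⁻]:  pH = pK2 + log₁₀([CO3^2-]/[HCO3⁻])
log₁₀(0.00603) = -2.220
pH = 10.25 + (-2.220) = 8.03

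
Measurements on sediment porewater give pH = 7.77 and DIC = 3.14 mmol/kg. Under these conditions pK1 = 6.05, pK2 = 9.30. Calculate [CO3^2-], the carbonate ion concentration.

α₂ = 1 / (1 + [H⁺]/K2 + [H⁺]²/(K1K2)) = 1 / (1 + 10^+1.53 + 10^-0.19)
   = 1 / (1 + 33.884 + 0.64565) = 1/35.530 = 0.02815
[CO3²⁻] = α₂ × DIC = 0.02815 × 3.14 = 0.0884 mmol/kg

[CO3²⁻] = 0.0884 mmol/kg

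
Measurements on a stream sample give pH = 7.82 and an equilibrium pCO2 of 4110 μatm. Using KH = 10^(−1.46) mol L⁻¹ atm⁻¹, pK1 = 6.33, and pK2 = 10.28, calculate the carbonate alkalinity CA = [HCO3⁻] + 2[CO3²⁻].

CA = 4.43 mmol/L

[CO2*] = KH · pCO2 = 10^(−1.46) × 4110×10^-6 = 1.425×10^-4 mol/L
α₀ = 1/(1 + K1/[H⁺] + K1K2/[H⁺]²) = 1/(1 + 10^+1.49 + 10^-0.97) = 0.03124
DIC = [CO2*]/α₀ = 1.425×10^-4 / 0.03124 = 4.562 mmol/L
CA = (α₁ + 2α₂)·DIC = (0.9654 + 2×0.003347) × 4.562 = 4.43 mmol/L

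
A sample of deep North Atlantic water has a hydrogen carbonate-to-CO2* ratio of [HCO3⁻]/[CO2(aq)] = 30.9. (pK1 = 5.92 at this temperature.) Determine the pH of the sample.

pH = 7.41

From K1 = [H⁺][HCO3⁻]/[CO2(aq)]:  pH = pK1 + log₁₀([HCO3⁻]/[CO2(aq)])
log₁₀(30.9) = +1.490
pH = 5.92 + (+1.490) = 7.41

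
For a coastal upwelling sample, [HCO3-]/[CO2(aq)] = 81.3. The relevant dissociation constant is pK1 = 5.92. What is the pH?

From K1 = [H⁺][HCO3-]/[CO2(aq)]:  pH = pK1 + log₁₀([HCO3-]/[CO2(aq)])
log₁₀(81.3) = +1.910
pH = 5.92 + (+1.910) = 7.83

pH = 7.83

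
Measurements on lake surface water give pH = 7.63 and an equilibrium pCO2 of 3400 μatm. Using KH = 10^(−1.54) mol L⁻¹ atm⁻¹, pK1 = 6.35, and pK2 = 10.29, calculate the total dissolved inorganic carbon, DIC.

DIC = 1.97 mmol/L

[CO2*] = KH · pCO2 = 10^(−1.54) × 3400×10^-6 = 9.806×10^-5 mol/L
α₀ = 1/(1 + K1/[H⁺] + K1K2/[H⁺]²) = 1/(1 + 10^+1.28 + 10^-1.38) = 0.04976
DIC = [CO2*]/α₀ = 9.806×10^-5 / 0.04976 = 1.97 mmol/L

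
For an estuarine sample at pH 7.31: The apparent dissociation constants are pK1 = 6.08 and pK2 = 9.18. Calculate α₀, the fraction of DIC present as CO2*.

α₀ = 1 / (1 + K1/[H⁺] + K1K2/[H⁺]²) = 1 / (1 + 10^+1.23 + 10^-0.64)
   = 1 / (1 + 16.982 + 0.22909) = 1/18.212 = 0.05491

α₀ = 0.0549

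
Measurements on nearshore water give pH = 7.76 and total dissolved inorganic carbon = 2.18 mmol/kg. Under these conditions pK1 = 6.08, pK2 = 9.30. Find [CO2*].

[CO2*] = 0.0434 mmol/kg

α₀ = 1 / (1 + K1/[H⁺] + K1K2/[H⁺]²) = 1 / (1 + 10^+1.68 + 10^+0.14)
   = 1 / (1 + 47.863 + 1.3804) = 1/50.243 = 0.01990
[CO2*] = α₀ × DIC = 0.01990 × 2.18 = 0.0434 mmol/kg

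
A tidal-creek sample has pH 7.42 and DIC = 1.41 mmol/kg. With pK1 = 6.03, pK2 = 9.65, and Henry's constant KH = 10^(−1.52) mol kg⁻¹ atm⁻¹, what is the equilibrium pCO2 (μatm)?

pCO2 = 1820 μatm

α₀ = 1 / (1 + K1/[H⁺] + K1K2/[H⁺]²) = 1 / (1 + 10^+1.39 + 10^-0.84)
   = 1 / (1 + 24.547 + 0.14454) = 1/25.692 = 0.03892
[CO2*] = α₀ × DIC = 0.03892 × 1.41 = 0.05488 mmol/kg
pCO2 = [CO2*]/KH = 5.488×10^-5 / 3.020×10^-2 = 1820 μatm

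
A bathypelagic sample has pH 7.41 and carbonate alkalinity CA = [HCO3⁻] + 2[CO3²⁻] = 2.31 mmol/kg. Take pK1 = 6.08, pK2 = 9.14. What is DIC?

CA = [HCO3⁻] + 2[CO3²⁻] = (α₁ + 2α₂)·DIC
At pH 7.41: [H⁺]/K1 = 10^-1.33 = 0.046774, K2/[H⁺] = 10^-1.73 = 0.018621
α₁ = 1/(1 + 0.046774 + 0.018621) = 1/1.0654 = 0.9386; α₂ = α₁·K2/[H⁺] = 0.01748
α₁ + 2α₂ = 0.9736
DIC = CA / (α₁ + 2α₂) = 2.31 / 0.9736 = 2.37 mmol/kg

DIC = 2.37 mmol/kg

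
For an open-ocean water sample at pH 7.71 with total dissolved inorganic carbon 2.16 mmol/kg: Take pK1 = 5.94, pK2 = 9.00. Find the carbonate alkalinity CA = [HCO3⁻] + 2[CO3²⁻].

CA = 2.23 mmol/kg

CA = [HCO3⁻] + 2[CO3²⁻] = (α₁ + 2α₂)·DIC
At pH 7.71: [H⁺]/K1 = 10^-1.77 = 0.016982, K2/[H⁺] = 10^-1.29 = 0.051286
α₁ = 1/(1 + 0.016982 + 0.051286) = 1/1.0683 = 0.9361; α₂ = α₁·K2/[H⁺] = 0.04801
α₁ + 2α₂ = 1.0321
CA = 1.0321 × 2.16 = 2.23 mmol/kg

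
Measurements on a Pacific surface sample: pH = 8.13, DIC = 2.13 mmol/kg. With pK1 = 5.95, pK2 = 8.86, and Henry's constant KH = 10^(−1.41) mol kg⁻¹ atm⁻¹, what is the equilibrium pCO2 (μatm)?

α₀ = 1 / (1 + K1/[H⁺] + K1K2/[H⁺]²) = 1 / (1 + 10^+2.18 + 10^+1.45)
   = 1 / (1 + 151.36 + 28.184) = 1/180.54 = 0.005539
[CO2*] = α₀ × DIC = 0.005539 × 2.13 = 0.01180 mmol/kg = 11.80 μmol/kg
pCO2 = [CO2*]/KH = 1.180×10^-5 / 3.890×10^-2 = 303 μatm

pCO2 = 303 μatm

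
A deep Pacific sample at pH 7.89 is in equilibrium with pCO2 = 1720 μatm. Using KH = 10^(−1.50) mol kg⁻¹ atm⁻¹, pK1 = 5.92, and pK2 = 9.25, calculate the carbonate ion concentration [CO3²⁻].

[CO2*] = KH · pCO2 = 10^(−1.50) × 1720×10^-6 = 5.439×10^-5 mol/kg
α₀ = 1/(1 + K1/[H⁺] + K1K2/[H⁺]²) = 1/(1 + 10^+1.97 + 10^+0.61) = 0.01016
DIC = [CO2*]/α₀ = 5.439×10^-5 / 0.01016 = 5.352 mmol/kg
[CO3²⁻] = α₂·DIC; α₂ = 0.04140, so [CO3²⁻] = 0.04140 × 5.352 = 0.222 mmol/kg

[CO3²⁻] = 0.222 mmol/kg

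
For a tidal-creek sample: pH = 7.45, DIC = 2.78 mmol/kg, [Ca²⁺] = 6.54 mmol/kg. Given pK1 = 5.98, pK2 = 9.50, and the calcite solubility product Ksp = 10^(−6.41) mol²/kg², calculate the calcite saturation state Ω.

α₂ = 1 / (1 + [H⁺]/K2 + [H⁺]²/(K1K2)) = 1 / (1 + 10^+2.05 + 10^+0.58)
   = 1 / (1 + 112.20 + 3.8019) = 1/117.00 = 0.008547
[CO3²⁻] = α₂ × DIC = 0.008547 × 2.78 = 0.02376 mmol/kg
Ksp = 10^(−6.41) = 3.890×10^-7
Ω = [Ca²⁺][CO3²⁻]/Ksp = (6.54×10^-3)(2.376×10^-5) / 3.890×10^-7 = 0.399

Ω = 0.399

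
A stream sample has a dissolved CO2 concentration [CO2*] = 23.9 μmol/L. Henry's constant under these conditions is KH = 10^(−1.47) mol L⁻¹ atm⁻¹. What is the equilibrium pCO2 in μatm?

pCO2 = 705 μatm

KH = 10^(−1.47) = 3.388×10^-2 mol L⁻¹ atm⁻¹
pCO2 = [CO2*]/KH = 23.9×10^-6 / 3.388×10^-2 = 7.05×10^-4 atm = 705 μatm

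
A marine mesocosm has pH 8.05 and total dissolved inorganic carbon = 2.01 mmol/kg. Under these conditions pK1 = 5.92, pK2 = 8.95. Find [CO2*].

α₀ = 1 / (1 + K1/[H⁺] + K1K2/[H⁺]²) = 1 / (1 + 10^+2.13 + 10^+1.23)
   = 1 / (1 + 134.90 + 16.982) = 1/152.88 = 0.006541
[CO2*] = α₀ × DIC = 0.006541 × 2.01 = 0.0131 mmol/kg = 13.1 μmol/kg

[CO2*] = 13.1 μmol/kg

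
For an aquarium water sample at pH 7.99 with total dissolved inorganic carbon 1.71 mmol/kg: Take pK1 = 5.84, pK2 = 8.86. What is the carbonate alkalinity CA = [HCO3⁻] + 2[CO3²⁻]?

CA = 1.90 mmol/kg

CA = [HCO3⁻] + 2[CO3²⁻] = (α₁ + 2α₂)·DIC
At pH 7.99: [H⁺]/K1 = 10^-2.15 = 0.0070795, K2/[H⁺] = 10^-0.87 = 0.13490
α₁ = 1/(1 + 0.0070795 + 0.13490) = 1/1.1420 = 0.8757; α₂ = α₁·K2/[H⁺] = 0.1181
α₁ + 2α₂ = 1.1119
CA = 1.1119 × 1.71 = 1.90 mmol/kg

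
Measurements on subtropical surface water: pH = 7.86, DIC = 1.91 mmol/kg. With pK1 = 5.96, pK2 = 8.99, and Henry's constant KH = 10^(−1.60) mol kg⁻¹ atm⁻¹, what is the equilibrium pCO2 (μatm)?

pCO2 = 881 μatm

α₀ = 1 / (1 + K1/[H⁺] + K1K2/[H⁺]²) = 1 / (1 + 10^+1.90 + 10^+0.77)
   = 1 / (1 + 79.433 + 5.8884) = 1/86.321 = 0.01158
[CO2*] = α₀ × DIC = 0.01158 × 1.91 = 0.02213 mmol/kg
pCO2 = [CO2*]/KH = 2.213×10^-5 / 2.512×10^-2 = 881 μatm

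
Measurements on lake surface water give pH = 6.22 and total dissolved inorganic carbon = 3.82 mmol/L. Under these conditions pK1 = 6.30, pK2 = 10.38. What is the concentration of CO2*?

[CO2*] = 2.09 mmol/L

α₀ = 1 / (1 + K1/[H⁺] + K1K2/[H⁺]²) = 1 / (1 + 10^-0.08 + 10^-4.24)
   = 1 / (1 + 0.83176 + 5.7544×10^-5) = 1/1.8318 = 0.5459
[CO2*] = α₀ × DIC = 0.5459 × 3.82 = 2.09 mmol/L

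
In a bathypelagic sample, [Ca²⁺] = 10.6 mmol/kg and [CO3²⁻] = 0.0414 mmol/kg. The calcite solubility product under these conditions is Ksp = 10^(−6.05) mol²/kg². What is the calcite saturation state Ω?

Ksp = 10^(−6.05) = 8.913×10^-7
Ω = [Ca²⁺][CO3²⁻]/Ksp = (10.6×10^-3)(0.0414×10^-3) / 8.913×10^-7 = 0.492

Ω = 0.492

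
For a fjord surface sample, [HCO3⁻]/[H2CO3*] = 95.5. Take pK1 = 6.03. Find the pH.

From K1 = [H⁺][HCO3⁻]/[H2CO3*]:  pH = pK1 + log₁₀([HCO3⁻]/[H2CO3*])
log₁₀(95.5) = +1.980
pH = 6.03 + (+1.980) = 8.01

pH = 8.01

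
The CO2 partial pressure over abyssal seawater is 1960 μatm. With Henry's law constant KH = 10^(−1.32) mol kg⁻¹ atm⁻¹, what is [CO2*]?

[CO2*] = 93.8 μmol/kg

KH = 10^(−1.32) = 4.786×10^-2 mol kg⁻¹ atm⁻¹
[CO2*] = KH · pCO2 = 4.786×10^-2 × 1960×10^-6 atm = 9.38×10^-5 mol/kg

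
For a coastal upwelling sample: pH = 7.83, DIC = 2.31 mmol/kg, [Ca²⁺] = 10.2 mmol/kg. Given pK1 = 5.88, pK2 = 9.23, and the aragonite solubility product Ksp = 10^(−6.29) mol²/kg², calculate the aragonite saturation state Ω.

α₂ = 1 / (1 + [H⁺]/K2 + [H⁺]²/(K1K2)) = 1 / (1 + 10^+1.40 + 10^-0.55)
   = 1 / (1 + 25.119 + 0.28184) = 1/26.401 = 0.03788
[CO3²⁻] = α₂ × DIC = 0.03788 × 2.31 = 0.08750 mmol/kg
Ksp = 10^(−6.29) = 5.129×10^-7
Ω = [Ca²⁺][CO3²⁻]/Ksp = (10.2×10^-3)(8.750×10^-5) / 5.129×10^-7 = 1.74

Ω = 1.74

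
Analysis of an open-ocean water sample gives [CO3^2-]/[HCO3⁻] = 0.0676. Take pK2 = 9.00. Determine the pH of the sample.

pH = 7.83

From K2 = [H⁺][CO3^2-]/[HCO3⁻]:  pH = pK2 + log₁₀([CO3^2-]/[HCO3⁻])
log₁₀(0.0676) = -1.170
pH = 9.00 + (-1.170) = 7.83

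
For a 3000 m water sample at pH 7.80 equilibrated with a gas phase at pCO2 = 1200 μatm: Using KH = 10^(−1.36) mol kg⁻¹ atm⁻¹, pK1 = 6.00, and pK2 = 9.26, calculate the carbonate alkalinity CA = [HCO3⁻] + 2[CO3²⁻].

[CO2*] = KH · pCO2 = 10^(−1.36) × 1200×10^-6 = 5.238×10^-5 mol/kg
α₀ = 1/(1 + K1/[H⁺] + K1K2/[H⁺]²) = 1/(1 + 10^+1.80 + 10^+0.34) = 0.01509
DIC = [CO2*]/α₀ = 5.238×10^-5 / 0.01509 = 3.472 mmol/kg
CA = (α₁ + 2α₂)·DIC = (0.9519 + 2×0.03301) × 3.472 = 3.53 mmol/kg

CA = 3.53 mmol/kg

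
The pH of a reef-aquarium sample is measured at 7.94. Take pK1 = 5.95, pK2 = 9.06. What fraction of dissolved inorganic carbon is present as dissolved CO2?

α₀ = 1 / (1 + K1/[H⁺] + K1K2/[H⁺]²) = 1 / (1 + 10^+1.99 + 10^+0.87)
   = 1 / (1 + 97.724 + 7.4131) = 1/106.14 = 0.009422

α₀ = 0.00942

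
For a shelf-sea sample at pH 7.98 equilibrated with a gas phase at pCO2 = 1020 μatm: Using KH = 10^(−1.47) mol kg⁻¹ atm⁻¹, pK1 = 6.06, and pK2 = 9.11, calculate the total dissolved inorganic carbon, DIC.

[CO2*] = KH · pCO2 = 10^(−1.47) × 1020×10^-6 = 3.456×10^-5 mol/kg
α₀ = 1/(1 + K1/[H⁺] + K1K2/[H⁺]²) = 1/(1 + 10^+1.92 + 10^+0.79) = 0.01107
DIC = [CO2*]/α₀ = 3.456×10^-5 / 0.01107 = 3.12 mmol/kg

DIC = 3.12 mmol/kg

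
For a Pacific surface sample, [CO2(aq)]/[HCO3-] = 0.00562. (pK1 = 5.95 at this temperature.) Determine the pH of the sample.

From K1 = [H⁺][HCO3-]/[CO2(aq)]:  pH = pK1 − log₁₀([CO2(aq)]/[HCO3-])
log₁₀(0.00562) = -2.250
pH = 5.95 − (-2.250) = 8.20

pH = 8.20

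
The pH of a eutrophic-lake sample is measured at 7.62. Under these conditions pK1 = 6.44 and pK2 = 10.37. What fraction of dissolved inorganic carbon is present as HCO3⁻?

α₁ = 1 / (1 + [H⁺]/K1 + K2/[H⁺]) = 1 / (1 + 10^-1.18 + 10^-2.75)
   = 1 / (1 + 0.066069 + 0.0017783) = 1/1.0678 = 0.9365

α₁ = 0.936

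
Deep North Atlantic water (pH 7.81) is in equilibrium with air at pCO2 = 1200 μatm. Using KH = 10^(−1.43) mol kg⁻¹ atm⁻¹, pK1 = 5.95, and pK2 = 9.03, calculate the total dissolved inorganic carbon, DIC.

[CO2*] = KH · pCO2 = 10^(−1.43) × 1200×10^-6 = 4.458×10^-5 mol/kg
α₀ = 1/(1 + K1/[H⁺] + K1K2/[H⁺]²) = 1/(1 + 10^+1.86 + 10^+0.64) = 0.01285
DIC = [CO2*]/α₀ = 4.458×10^-5 / 0.01285 = 3.47 mmol/kg

DIC = 3.47 mmol/kg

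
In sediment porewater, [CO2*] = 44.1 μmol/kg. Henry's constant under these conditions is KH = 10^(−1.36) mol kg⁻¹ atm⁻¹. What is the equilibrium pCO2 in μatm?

pCO2 = 1010 μatm

KH = 10^(−1.36) = 4.365×10^-2 mol kg⁻¹ atm⁻¹
pCO2 = [CO2*]/KH = 44.1×10^-6 / 4.365×10^-2 = 1.01×10^-3 atm = 1010 μatm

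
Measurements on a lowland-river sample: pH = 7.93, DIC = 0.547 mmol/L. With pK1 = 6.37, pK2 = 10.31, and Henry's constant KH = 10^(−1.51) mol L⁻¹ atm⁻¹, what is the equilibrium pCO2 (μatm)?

pCO2 = 473 μatm

α₀ = 1 / (1 + K1/[H⁺] + K1K2/[H⁺]²) = 1 / (1 + 10^+1.56 + 10^-0.82)
   = 1 / (1 + 36.308 + 0.15136) = 1/37.459 = 0.02670
[CO2*] = α₀ × DIC = 0.02670 × 0.547 = 0.01460 mmol/L = 14.60 μmol/L
pCO2 = [CO2*]/KH = 1.460×10^-5 / 3.090×10^-2 = 473 μatm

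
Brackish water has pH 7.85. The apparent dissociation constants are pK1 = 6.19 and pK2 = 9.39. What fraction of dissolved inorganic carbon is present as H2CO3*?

α₀ = 1 / (1 + K1/[H⁺] + K1K2/[H⁺]²) = 1 / (1 + 10^+1.66 + 10^+0.12)
   = 1 / (1 + 45.709 + 1.3183) = 1/48.027 = 0.02082

α₀ = 0.0208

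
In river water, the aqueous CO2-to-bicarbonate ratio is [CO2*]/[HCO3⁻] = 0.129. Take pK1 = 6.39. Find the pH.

From K1 = [H⁺][HCO3⁻]/[CO2*]:  pH = pK1 − log₁₀([CO2*]/[HCO3⁻])
log₁₀(0.129) = -0.889
pH = 6.39 − (-0.889) = 7.28

pH = 7.28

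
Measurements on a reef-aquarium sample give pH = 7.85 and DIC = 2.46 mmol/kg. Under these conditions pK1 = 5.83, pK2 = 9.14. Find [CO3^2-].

[CO3²⁻] = 0.119 mmol/kg

α₂ = 1 / (1 + [H⁺]/K2 + [H⁺]²/(K1K2)) = 1 / (1 + 10^+1.29 + 10^-0.73)
   = 1 / (1 + 19.498 + 0.18621) = 1/20.685 = 0.04835
[CO3²⁻] = α₂ × DIC = 0.04835 × 2.46 = 0.119 mmol/kg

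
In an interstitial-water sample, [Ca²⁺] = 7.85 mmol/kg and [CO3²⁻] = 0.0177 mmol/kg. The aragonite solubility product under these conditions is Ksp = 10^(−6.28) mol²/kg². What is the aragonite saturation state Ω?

Ksp = 10^(−6.28) = 5.248×10^-7
Ω = [Ca²⁺][CO3²⁻]/Ksp = (7.85×10^-3)(0.0177×10^-3) / 5.248×10^-7 = 0.265

Ω = 0.265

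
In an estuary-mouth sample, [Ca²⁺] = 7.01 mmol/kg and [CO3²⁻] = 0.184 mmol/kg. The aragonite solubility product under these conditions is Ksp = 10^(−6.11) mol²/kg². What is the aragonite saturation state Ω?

Ksp = 10^(−6.11) = 7.762×10^-7
Ω = [Ca²⁺][CO3²⁻]/Ksp = (7.01×10^-3)(0.184×10^-3) / 7.762×10^-7 = 1.66

Ω = 1.66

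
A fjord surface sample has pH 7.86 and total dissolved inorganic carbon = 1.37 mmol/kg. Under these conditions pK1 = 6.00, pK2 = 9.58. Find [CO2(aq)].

α₀ = 1 / (1 + K1/[H⁺] + K1K2/[H⁺]²) = 1 / (1 + 10^+1.86 + 10^+0.14)
   = 1 / (1 + 72.444 + 1.3804) = 1/74.824 = 0.01336
[CO2*] = α₀ × DIC = 0.01336 × 1.37 = 0.0183 mmol/kg = 18.3 μmol/kg

[CO2*] = 18.3 μmol/kg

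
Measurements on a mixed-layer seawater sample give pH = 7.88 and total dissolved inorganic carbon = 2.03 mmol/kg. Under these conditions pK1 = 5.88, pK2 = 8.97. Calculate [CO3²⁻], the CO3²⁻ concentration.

[CO3²⁻] = 0.151 mmol/kg

α₂ = 1 / (1 + [H⁺]/K2 + [H⁺]²/(K1K2)) = 1 / (1 + 10^+1.09 + 10^-0.91)
   = 1 / (1 + 12.303 + 0.12303) = 1/13.426 = 0.07448
[CO3²⁻] = α₂ × DIC = 0.07448 × 2.03 = 0.151 mmol/kg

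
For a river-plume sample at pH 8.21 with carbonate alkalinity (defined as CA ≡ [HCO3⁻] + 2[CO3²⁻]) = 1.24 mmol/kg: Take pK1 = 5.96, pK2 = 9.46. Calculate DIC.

DIC = 1.18 mmol/kg

CA = [HCO3⁻] + 2[CO3²⁻] = (α₁ + 2α₂)·DIC
At pH 8.21: [H⁺]/K1 = 10^-2.25 = 0.0056234, K2/[H⁺] = 10^-1.25 = 0.056234
α₁ = 1/(1 + 0.0056234 + 0.056234) = 1/1.0619 = 0.9417; α₂ = α₁·K2/[H⁺] = 0.05296
α₁ + 2α₂ = 1.0477
DIC = CA / (α₁ + 2α₂) = 1.24 / 1.0477 = 1.18 mmol/kg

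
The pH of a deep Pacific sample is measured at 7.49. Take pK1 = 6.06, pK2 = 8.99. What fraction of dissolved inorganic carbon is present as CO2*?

α₀ = 0.0348

α₀ = 1 / (1 + K1/[H⁺] + K1K2/[H⁺]²) = 1 / (1 + 10^+1.43 + 10^-0.07)
   = 1 / (1 + 26.915 + 0.85114) = 1/28.766 = 0.03476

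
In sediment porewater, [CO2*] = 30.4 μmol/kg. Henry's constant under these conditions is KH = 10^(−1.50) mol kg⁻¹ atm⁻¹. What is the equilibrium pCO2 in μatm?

pCO2 = 961 μatm

KH = 10^(−1.50) = 3.162×10^-2 mol kg⁻¹ atm⁻¹
pCO2 = [CO2*]/KH = 30.4×10^-6 / 3.162×10^-2 = 9.61×10^-4 atm = 961 μatm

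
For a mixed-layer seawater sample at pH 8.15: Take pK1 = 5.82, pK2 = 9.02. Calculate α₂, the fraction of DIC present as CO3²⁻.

α₂ = 0.118

α₂ = 1 / (1 + [H⁺]/K2 + [H⁺]²/(K1K2)) = 1 / (1 + 10^+0.87 + 10^-1.46)
   = 1 / (1 + 7.4131 + 0.034674) = 1/8.4478 = 0.1184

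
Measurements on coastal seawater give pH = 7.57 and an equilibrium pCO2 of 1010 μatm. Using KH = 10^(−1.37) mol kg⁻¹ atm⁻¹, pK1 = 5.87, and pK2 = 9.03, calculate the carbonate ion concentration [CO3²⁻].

[CO2*] = KH · pCO2 = 10^(−1.37) × 1010×10^-6 = 4.308×10^-5 mol/kg
α₀ = 1/(1 + K1/[H⁺] + K1K2/[H⁺]²) = 1/(1 + 10^+1.70 + 10^+0.24) = 0.01892
DIC = [CO2*]/α₀ = 4.308×10^-5 / 0.01892 = 2.277 mmol/kg
[CO3²⁻] = α₂·DIC; α₂ = 0.03288, so [CO3²⁻] = 0.03288 × 2.277 = 0.0749 mmol/kg

[CO3²⁻] = 0.0749 mmol/kg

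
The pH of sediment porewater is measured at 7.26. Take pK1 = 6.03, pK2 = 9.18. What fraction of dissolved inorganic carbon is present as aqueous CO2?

α₀ = 1 / (1 + K1/[H⁺] + K1K2/[H⁺]²) = 1 / (1 + 10^+1.23 + 10^-0.69)
   = 1 / (1 + 16.982 + 0.20417) = 1/18.187 = 0.05499

α₀ = 0.0550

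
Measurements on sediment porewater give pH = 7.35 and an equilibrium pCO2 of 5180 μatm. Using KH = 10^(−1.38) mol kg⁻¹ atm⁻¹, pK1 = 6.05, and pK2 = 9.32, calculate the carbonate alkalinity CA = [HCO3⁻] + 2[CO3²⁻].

CA = 4.40 mmol/kg

[CO2*] = KH · pCO2 = 10^(−1.38) × 5180×10^-6 = 2.159×10^-4 mol/kg
α₀ = 1/(1 + K1/[H⁺] + K1K2/[H⁺]²) = 1/(1 + 10^+1.30 + 10^-0.67) = 0.04724
DIC = [CO2*]/α₀ = 2.159×10^-4 / 0.04724 = 4.571 mmol/kg
CA = (α₁ + 2α₂)·DIC = (0.9427 + 2×0.01010) × 4.571 = 4.40 mmol/kg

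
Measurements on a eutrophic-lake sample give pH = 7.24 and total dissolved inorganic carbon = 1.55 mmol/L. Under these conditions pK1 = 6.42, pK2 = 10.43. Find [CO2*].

α₀ = 1 / (1 + K1/[H⁺] + K1K2/[H⁺]²) = 1 / (1 + 10^+0.82 + 10^-2.37)
   = 1 / (1 + 6.6069 + 0.0042658) = 1/7.6112 = 0.1314
[CO2*] = α₀ × DIC = 0.1314 × 1.55 = 0.204 mmol/L

[CO2*] = 0.204 mmol/L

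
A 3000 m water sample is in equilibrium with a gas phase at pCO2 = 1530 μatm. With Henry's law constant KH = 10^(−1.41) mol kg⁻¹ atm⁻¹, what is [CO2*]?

[CO2*] = 59.5 μmol/kg

KH = 10^(−1.41) = 3.890×10^-2 mol kg⁻¹ atm⁻¹
[CO2*] = KH · pCO2 = 3.890×10^-2 × 1530×10^-6 atm = 5.95×10^-5 mol/kg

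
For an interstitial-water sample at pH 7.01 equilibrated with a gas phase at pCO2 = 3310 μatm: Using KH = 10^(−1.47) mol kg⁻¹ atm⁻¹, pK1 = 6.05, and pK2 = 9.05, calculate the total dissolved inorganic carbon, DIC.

[CO2*] = KH · pCO2 = 10^(−1.47) × 3310×10^-6 = 1.122×10^-4 mol/kg
α₀ = 1/(1 + K1/[H⁺] + K1K2/[H⁺]²) = 1/(1 + 10^+0.96 + 10^-1.08) = 0.09801
DIC = [CO2*]/α₀ = 1.122×10^-4 / 0.09801 = 1.14 mmol/kg

DIC = 1.14 mmol/kg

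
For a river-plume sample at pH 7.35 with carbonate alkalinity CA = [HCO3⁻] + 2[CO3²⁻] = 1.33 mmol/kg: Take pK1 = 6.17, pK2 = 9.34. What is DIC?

CA = [HCO3⁻] + 2[CO3²⁻] = (α₁ + 2α₂)·DIC
At pH 7.35: [H⁺]/K1 = 10^-1.18 = 0.066069, K2/[H⁺] = 10^-1.99 = 0.010233
α₁ = 1/(1 + 0.066069 + 0.010233) = 1/1.0763 = 0.9291; α₂ = α₁·K2/[H⁺] = 0.009507
α₁ + 2α₂ = 0.9481
DIC = CA / (α₁ + 2α₂) = 1.33 / 0.9481 = 1.40 mmol/kg

DIC = 1.40 mmol/kg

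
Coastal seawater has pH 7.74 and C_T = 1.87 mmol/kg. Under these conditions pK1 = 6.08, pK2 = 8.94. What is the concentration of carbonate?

[CO3²⁻] = 0.109 mmol/kg

α₂ = 1 / (1 + [H⁺]/K2 + [H⁺]²/(K1K2)) = 1 / (1 + 10^+1.20 + 10^-0.46)
   = 1 / (1 + 15.849 + 0.34674) = 1/17.196 = 0.05815
[CO3²⁻] = α₂ × DIC = 0.05815 × 1.87 = 0.109 mmol/kg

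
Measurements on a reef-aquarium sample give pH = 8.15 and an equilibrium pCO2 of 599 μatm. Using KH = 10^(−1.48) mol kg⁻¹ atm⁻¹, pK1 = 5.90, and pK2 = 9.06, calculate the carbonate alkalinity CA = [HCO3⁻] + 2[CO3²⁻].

CA = 4.40 mmol/kg

[CO2*] = KH · pCO2 = 10^(−1.48) × 599×10^-6 = 1.983×10^-5 mol/kg
α₀ = 1/(1 + K1/[H⁺] + K1K2/[H⁺]²) = 1/(1 + 10^+2.25 + 10^+1.34) = 0.004982
DIC = [CO2*]/α₀ = 1.983×10^-5 / 0.004982 = 3.981 mmol/kg
CA = (α₁ + 2α₂)·DIC = (0.8860 + 2×0.1090) × 3.981 = 4.40 mmol/kg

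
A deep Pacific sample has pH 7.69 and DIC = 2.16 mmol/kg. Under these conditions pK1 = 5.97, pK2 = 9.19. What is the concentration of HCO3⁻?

α₁ = 1 / (1 + [H⁺]/K1 + K2/[H⁺]) = 1 / (1 + 10^-1.72 + 10^-1.50)
   = 1 / (1 + 0.019055 + 0.031623) = 1/1.0507 = 0.9518
[HCO3⁻] = α₁ × DIC = 0.9518 × 2.16 = 2.06 mmol/kg

[HCO3⁻] = 2.06 mmol/kg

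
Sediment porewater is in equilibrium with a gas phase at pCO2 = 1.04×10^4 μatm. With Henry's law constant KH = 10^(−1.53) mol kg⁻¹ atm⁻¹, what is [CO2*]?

KH = 10^(−1.53) = 2.951×10^-2 mol kg⁻¹ atm⁻¹
[CO2*] = KH · pCO2 = 2.951×10^-2 × 1.04×10^4×10^-6 atm = 3.07×10^-4 mol/kg

[CO2*] = 307 μmol/kg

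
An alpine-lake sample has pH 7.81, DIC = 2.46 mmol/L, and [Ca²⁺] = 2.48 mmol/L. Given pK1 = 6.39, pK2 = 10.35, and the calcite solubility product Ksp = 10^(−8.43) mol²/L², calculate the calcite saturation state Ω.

Ω = 4.55

α₂ = 1 / (1 + [H⁺]/K2 + [H⁺]²/(K1K2)) = 1 / (1 + 10^+2.54 + 10^+1.12)
   = 1 / (1 + 346.74 + 13.183) = 1/360.92 = 0.002771
[CO3²⁻] = α₂ × DIC = 0.002771 × 2.46 = 0.006816 mmol/L = 6.816 μmol/L
Ksp = 10^(−8.43) = 3.715×10^-9
Ω = [Ca²⁺][CO3²⁻]/Ksp = (2.48×10^-3)(6.816×10^-6) / 3.715×10^-9 = 4.55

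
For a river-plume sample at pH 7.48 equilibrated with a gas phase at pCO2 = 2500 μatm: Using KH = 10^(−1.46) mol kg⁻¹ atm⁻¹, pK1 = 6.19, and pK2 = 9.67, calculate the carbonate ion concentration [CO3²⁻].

[CO3²⁻] = 10.9 μmol/kg

[CO2*] = KH · pCO2 = 10^(−1.46) × 2500×10^-6 = 8.668×10^-5 mol/kg
α₀ = 1/(1 + K1/[H⁺] + K1K2/[H⁺]²) = 1/(1 + 10^+1.29 + 10^-0.90) = 0.04849
DIC = [CO2*]/α₀ = 8.668×10^-5 / 0.04849 = 1.788 mmol/kg
[CO3²⁻] = α₂·DIC; α₂ = 0.006104, so [CO3²⁻] = 0.006104 × 1.788 = 0.0109 mmol/kg = 10.9 μmol/kg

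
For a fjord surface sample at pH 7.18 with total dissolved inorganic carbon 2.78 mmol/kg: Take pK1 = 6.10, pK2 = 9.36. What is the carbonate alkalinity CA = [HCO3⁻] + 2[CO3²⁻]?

CA = 2.58 mmol/kg

CA = [HCO3⁻] + 2[CO3²⁻] = (α₁ + 2α₂)·DIC
At pH 7.18: [H⁺]/K1 = 10^-1.08 = 0.083176, K2/[H⁺] = 10^-2.18 = 0.0066069
α₁ = 1/(1 + 0.083176 + 0.0066069) = 1/1.0898 = 0.9176; α₂ = α₁·K2/[H⁺] = 0.006063
α₁ + 2α₂ = 0.9297
CA = 0.9297 × 2.78 = 2.58 mmol/kg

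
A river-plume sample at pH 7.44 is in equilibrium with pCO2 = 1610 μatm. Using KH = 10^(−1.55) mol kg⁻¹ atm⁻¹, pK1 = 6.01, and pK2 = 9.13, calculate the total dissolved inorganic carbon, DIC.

[CO2*] = KH · pCO2 = 10^(−1.55) × 1610×10^-6 = 4.538×10^-5 mol/kg
α₀ = 1/(1 + K1/[H⁺] + K1K2/[H⁺]²) = 1/(1 + 10^+1.43 + 10^-0.26) = 0.03513
DIC = [CO2*]/α₀ = 4.538×10^-5 / 0.03513 = 1.29 mmol/kg

DIC = 1.29 mmol/kg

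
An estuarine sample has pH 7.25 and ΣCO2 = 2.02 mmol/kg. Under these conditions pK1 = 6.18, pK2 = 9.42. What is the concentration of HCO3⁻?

α₁ = 1 / (1 + [H⁺]/K1 + K2/[H⁺]) = 1 / (1 + 10^-1.07 + 10^-2.17)
   = 1 / (1 + 0.085114 + 0.0067608) = 1/1.0919 = 0.9159
[HCO3⁻] = α₁ × DIC = 0.9159 × 2.02 = 1.85 mmol/kg

[HCO3⁻] = 1.85 mmol/kg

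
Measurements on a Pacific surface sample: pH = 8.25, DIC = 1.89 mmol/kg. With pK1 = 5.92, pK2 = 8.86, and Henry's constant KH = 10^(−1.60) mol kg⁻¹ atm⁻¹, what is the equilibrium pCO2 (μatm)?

α₀ = 1 / (1 + K1/[H⁺] + K1K2/[H⁺]²) = 1 / (1 + 10^+2.33 + 10^+1.72)
   = 1 / (1 + 213.80 + 52.481) = 1/267.28 = 0.003741
[CO2*] = α₀ × DIC = 0.003741 × 1.89 = 0.007071 mmol/kg = 7.071 μmol/kg
pCO2 = [CO2*]/KH = 7.071×10^-6 / 2.512×10^-2 = 282 μatm

pCO2 = 282 μatm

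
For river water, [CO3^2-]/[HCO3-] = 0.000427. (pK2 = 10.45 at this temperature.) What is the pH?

From K2 = [H⁺][CO3^2-]/[HCO3-]:  pH = pK2 + log₁₀([CO3^2-]/[HCO3-])
log₁₀(0.000427) = -3.370
pH = 10.45 + (-3.370) = 7.08

pH = 7.08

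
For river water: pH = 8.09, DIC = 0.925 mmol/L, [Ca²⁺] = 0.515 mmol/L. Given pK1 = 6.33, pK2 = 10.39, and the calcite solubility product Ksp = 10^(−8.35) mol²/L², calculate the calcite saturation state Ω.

Ω = 0.523

α₂ = 1 / (1 + [H⁺]/K2 + [H⁺]²/(K1K2)) = 1 / (1 + 10^+2.30 + 10^+0.54)
   = 1 / (1 + 199.53 + 3.4674) = 1/203.99 = 0.004902
[CO3²⁻] = α₂ × DIC = 0.004902 × 0.925 = 0.004534 mmol/L = 4.534 μmol/L
Ksp = 10^(−8.35) = 4.467×10^-9
Ω = [Ca²⁺][CO3²⁻]/Ksp = (0.515×10^-3)(4.534×10^-6) / 4.467×10^-9 = 0.523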